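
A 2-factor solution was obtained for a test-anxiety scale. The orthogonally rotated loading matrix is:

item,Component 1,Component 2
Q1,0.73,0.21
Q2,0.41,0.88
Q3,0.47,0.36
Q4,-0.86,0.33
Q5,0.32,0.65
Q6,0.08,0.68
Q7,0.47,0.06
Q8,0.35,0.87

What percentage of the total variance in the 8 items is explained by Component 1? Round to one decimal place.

26.4%

SS loadings for Component 1 = 0.73² + 0.41² + 0.47² + (-0.86)² + 0.32² + 0.08² + 0.47² + 0.35² = 2.1137
With 8 standardized items, total variance = 8. Proportion = 2.1137/8 = 0.2642 → 26.42%.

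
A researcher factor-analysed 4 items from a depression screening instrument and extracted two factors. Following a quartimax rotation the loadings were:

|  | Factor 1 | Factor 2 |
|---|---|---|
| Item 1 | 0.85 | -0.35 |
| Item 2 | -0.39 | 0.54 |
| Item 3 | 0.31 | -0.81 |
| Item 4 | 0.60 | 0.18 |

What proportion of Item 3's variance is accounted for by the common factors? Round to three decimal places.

h² = 0.31² + (-0.81)² = 0.0961 + 0.6561 = 0.7522

0.752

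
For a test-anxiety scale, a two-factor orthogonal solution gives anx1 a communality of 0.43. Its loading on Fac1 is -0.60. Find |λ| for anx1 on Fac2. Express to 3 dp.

Under orthogonal rotation h² = Σλ², so λ_Fac2² = h² − (0.3600) = 0.43 − 0.3600 = 0.0700.
|λ| = √0.0700 = 0.2646.

0.265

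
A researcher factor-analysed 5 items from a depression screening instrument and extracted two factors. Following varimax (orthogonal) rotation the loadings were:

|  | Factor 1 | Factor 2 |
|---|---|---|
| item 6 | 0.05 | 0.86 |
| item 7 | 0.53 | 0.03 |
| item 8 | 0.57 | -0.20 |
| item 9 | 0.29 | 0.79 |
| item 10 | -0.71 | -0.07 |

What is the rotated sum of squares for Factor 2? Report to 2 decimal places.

SS loadings for Factor 2 = 0.86² + 0.03² + (-0.20)² + 0.79² + (-0.07)² = 0.7396 + 0.0009 + 0.0400 + 0.6241 + 0.0049 = 1.4095

1.41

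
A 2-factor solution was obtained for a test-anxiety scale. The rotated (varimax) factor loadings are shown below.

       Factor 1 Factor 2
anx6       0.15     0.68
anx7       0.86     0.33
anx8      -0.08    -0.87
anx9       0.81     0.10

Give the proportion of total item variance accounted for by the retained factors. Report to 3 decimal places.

Communalities: 0.4849, 0.8485, 0.7633, 0.6661; Σh² = 2.7628.
Total variance with 4 standardized items is 4, so the solution explains 2.7628/4 = 0.6907.

0.691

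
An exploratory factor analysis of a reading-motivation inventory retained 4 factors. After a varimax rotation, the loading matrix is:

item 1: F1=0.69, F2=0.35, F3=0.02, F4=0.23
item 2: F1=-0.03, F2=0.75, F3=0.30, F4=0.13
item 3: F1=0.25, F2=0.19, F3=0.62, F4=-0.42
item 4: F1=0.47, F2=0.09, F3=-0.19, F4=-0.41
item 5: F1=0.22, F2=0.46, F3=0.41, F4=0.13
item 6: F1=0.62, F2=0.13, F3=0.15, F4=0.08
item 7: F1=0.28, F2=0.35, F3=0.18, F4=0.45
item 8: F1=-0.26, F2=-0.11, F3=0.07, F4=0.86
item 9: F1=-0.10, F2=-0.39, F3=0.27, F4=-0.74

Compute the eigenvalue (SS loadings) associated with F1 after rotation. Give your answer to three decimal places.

SS loadings for F1 = 0.69² + (-0.03)² + 0.25² + 0.47² + 0.22² + 0.62² + 0.28² + (-0.26)² + (-0.10)² = 0.4761 + 0.0009 + 0.0625 + 0.2209 + 0.0484 + 0.3844 + 0.0784 + 0.0676 + 0.0100 = 1.3492

1.349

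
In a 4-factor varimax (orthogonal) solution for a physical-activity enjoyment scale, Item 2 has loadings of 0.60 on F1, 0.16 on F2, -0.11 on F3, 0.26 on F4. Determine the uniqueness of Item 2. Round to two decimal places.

h² = 0.60² + 0.16² + (-0.11)² + 0.26² = 0.3600 + 0.0256 + 0.0121 + 0.0676 = 0.4653
Uniqueness u² = 1 − h² = 1 − 0.4653 = 0.5347

0.53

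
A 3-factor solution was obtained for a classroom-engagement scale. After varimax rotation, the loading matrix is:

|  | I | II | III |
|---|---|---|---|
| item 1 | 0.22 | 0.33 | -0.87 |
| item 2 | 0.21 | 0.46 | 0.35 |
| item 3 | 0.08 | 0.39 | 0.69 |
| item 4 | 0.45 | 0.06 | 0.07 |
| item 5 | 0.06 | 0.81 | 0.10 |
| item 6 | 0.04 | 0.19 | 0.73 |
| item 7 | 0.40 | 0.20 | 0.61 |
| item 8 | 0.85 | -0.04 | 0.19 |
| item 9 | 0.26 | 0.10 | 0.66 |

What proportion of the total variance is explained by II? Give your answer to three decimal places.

SS loadings for II = 0.33² + 0.46² + 0.39² + 0.06² + 0.81² + 0.19² + 0.20² + (-0.04)² + 0.10² = 1.2200
Proportion of variance = 1.2200 / 9 = 0.1356.

0.136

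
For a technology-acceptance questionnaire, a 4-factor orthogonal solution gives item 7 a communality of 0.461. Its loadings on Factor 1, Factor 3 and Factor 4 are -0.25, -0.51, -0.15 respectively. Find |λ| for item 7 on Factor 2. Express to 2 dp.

Under orthogonal rotation h² = Σλ², so λ_Factor 2² = h² − (0.3451) = 0.461 − 0.3451 = 0.1159.
|λ| = √0.1159 = 0.3404.

0.34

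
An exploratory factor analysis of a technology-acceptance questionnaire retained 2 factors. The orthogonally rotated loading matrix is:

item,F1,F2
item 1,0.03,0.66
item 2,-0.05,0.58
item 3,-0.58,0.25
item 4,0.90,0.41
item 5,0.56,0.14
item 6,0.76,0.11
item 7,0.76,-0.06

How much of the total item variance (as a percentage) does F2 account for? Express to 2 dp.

SS loadings for F2 = 0.66² + 0.58² + 0.25² + 0.41² + 0.14² + 0.11² + (-0.06)² = 1.0379
With 7 standardized items, total variance = 7. Proportion = 1.0379/7 = 0.1483 → 14.83%.

14.83%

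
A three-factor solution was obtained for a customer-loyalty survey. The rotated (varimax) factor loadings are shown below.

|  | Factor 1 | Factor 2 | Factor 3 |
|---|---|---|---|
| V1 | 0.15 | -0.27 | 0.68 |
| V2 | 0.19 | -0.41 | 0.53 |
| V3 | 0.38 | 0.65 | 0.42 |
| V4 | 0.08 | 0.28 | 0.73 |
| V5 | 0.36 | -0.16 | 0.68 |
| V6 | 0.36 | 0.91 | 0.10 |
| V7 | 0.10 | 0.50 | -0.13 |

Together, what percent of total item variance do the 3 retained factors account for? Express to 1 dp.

Communalities: 0.5578, 0.4851, 0.7433, 0.6177, 0.6176, 0.9677, 0.2769; Σh² = 4.2661.
Total variance with 7 standardized items is 7, so the solution explains 4.2661/7 = 0.6094 = 60.94%.

60.9%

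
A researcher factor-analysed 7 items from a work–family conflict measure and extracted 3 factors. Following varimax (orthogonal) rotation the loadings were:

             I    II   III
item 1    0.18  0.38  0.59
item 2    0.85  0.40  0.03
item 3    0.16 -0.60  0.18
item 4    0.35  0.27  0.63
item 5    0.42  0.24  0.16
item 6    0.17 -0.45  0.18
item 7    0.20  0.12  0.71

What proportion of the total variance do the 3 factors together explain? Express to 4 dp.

0.5001

SS loadings by factor: 1.1483, 1.0118, 1.3404; total = 3.5005.
Total variance with 7 standardized items is 7, so the solution explains 3.5005/7 = 0.5001.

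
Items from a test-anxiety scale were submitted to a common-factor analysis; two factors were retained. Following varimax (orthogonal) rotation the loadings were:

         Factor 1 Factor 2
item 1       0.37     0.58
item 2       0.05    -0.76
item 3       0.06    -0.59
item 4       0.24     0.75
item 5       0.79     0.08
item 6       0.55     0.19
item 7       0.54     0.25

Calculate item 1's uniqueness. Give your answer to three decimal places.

h² = 0.37² + 0.58² = 0.1369 + 0.3364 = 0.4733
Uniqueness u² = 1 − h² = 1 − 0.4733 = 0.5267

0.527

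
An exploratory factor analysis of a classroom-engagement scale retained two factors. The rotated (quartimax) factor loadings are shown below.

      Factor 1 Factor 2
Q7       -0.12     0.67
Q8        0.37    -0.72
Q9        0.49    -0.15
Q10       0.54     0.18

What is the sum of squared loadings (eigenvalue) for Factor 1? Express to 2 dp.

SS loadings for Factor 1 = (-0.12)² + 0.37² + 0.49² + 0.54² = 0.0144 + 0.1369 + 0.2401 + 0.2916 = 0.6830

0.68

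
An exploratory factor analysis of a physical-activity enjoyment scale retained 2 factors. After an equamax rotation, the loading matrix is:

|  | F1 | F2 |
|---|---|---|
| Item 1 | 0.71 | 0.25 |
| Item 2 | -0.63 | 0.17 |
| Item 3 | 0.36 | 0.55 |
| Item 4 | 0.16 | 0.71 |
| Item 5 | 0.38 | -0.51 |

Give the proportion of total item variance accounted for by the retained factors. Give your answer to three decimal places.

0.472

Communalities: 0.5666, 0.4258, 0.4321, 0.5297, 0.4045; Σh² = 2.3587.
Total variance with 5 standardized items is 5, so the solution explains 2.3587/5 = 0.4717.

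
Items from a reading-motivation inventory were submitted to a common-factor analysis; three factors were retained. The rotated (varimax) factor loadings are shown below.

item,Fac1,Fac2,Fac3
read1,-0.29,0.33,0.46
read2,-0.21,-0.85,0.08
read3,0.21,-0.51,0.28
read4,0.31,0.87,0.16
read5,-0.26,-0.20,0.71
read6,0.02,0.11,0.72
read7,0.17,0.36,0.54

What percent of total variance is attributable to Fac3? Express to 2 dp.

SS loadings for Fac3 = 0.46² + 0.08² + 0.28² + 0.16² + 0.71² + 0.72² + 0.54² = 1.6361
With 7 standardized items, total variance = 7. Proportion = 1.6361/7 = 0.2337 → 23.37%.

23.37%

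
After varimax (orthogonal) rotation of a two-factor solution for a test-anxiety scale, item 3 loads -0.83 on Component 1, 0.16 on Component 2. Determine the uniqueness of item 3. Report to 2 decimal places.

h² = (-0.83)² + 0.16² = 0.6889 + 0.0256 = 0.7145
Uniqueness u² = 1 − h² = 1 − 0.7145 = 0.2855

0.29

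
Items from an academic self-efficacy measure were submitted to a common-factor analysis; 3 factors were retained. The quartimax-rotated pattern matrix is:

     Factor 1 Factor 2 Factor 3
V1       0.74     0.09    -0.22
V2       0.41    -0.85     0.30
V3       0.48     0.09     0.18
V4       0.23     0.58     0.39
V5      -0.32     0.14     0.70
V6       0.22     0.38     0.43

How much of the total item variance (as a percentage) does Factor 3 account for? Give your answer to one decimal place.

SS loadings for Factor 3 = (-0.22)² + 0.30² + 0.18² + 0.39² + 0.70² + 0.43² = 0.9978
With 6 standardized items, total variance = 6. Proportion = 0.9978/6 = 0.1663 → 16.63%.

16.6%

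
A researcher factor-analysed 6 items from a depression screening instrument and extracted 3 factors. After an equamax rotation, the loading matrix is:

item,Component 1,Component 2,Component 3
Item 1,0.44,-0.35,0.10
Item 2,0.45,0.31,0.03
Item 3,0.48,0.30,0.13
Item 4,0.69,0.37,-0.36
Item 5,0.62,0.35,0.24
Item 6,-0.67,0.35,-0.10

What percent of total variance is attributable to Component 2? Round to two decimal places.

SS loadings for Component 2 = (-0.35)² + 0.31² + 0.30² + 0.37² + 0.35² + 0.35² = 0.6905
With 6 standardized items, total variance = 6. Proportion = 0.6905/6 = 0.1151 → 11.51%.

11.51%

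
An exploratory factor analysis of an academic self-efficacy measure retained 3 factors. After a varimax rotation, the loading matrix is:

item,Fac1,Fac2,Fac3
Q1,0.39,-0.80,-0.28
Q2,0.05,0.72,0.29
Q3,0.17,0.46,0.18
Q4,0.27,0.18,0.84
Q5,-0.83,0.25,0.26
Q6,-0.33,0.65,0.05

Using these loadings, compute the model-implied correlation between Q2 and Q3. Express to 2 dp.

r̂ = Σ λ_i·λ_j across factors = (0.05)(0.17) + (0.72)(0.46) + (0.29)(0.18)
  = +0.0085 +0.3312 +0.0522 = 0.3919

0.39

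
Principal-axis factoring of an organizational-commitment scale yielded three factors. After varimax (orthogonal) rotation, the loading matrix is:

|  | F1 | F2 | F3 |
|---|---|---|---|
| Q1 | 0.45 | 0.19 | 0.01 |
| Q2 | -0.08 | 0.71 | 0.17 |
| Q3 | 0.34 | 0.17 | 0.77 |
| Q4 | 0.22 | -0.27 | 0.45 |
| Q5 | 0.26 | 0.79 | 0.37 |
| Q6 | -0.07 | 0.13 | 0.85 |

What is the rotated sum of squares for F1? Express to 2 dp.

SS loadings for F1 = 0.45² + (-0.08)² + 0.34² + 0.22² + 0.26² + (-0.07)² = 0.2025 + 0.0064 + 0.1156 + 0.0484 + 0.0676 + 0.0049 = 0.4454

0.45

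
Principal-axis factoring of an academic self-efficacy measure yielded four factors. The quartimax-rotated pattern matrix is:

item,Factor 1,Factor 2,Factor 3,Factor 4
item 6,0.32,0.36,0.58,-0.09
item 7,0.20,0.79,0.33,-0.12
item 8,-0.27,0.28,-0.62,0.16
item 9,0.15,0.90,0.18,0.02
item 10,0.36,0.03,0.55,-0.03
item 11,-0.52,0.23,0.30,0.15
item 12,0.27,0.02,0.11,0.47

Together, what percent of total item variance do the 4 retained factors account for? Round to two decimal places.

Communalities: 0.5765, 0.7874, 0.5613, 0.8653, 0.4339, 0.4358, 0.3063; Σh² = 3.9665.
Total variance with 7 standardized items is 7, so the solution explains 3.9665/7 = 0.5666 = 56.66%.

56.66%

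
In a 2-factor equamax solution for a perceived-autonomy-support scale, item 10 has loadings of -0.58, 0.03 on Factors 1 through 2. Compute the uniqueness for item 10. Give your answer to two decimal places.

0.66

h² = (-0.58)² + 0.03² = 0.3364 + 0.0009 = 0.3373
Uniqueness u² = 1 − h² = 1 − 0.3373 = 0.6627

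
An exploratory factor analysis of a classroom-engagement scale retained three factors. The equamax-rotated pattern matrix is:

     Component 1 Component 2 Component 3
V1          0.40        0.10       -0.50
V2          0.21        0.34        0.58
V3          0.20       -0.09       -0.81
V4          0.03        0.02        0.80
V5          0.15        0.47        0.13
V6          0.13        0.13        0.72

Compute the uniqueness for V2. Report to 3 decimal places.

h² = 0.21² + 0.34² + 0.58² = 0.0441 + 0.1156 + 0.3364 = 0.4961
Uniqueness u² = 1 − h² = 1 − 0.4961 = 0.5039

0.504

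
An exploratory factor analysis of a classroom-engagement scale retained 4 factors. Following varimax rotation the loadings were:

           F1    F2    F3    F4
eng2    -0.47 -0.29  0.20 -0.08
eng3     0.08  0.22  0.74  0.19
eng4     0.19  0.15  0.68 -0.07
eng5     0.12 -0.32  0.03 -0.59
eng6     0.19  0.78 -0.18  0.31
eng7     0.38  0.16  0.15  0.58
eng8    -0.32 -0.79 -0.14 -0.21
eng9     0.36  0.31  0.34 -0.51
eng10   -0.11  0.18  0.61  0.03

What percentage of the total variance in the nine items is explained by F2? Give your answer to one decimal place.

18.3%

SS loadings for F2 = (-0.29)² + 0.22² + 0.15² + (-0.32)² + 0.78² + 0.16² + (-0.79)² + 0.31² + 0.18² = 1.6440
With 9 standardized items, total variance = 9. Proportion = 1.6440/9 = 0.1827 → 18.27%.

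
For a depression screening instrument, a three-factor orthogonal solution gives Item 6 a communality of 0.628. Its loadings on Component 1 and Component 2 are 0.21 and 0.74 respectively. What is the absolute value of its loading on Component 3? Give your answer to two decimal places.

0.19

Under orthogonal rotation h² = Σλ², so λ_Component 3² = h² − (0.5917) = 0.628 − 0.5917 = 0.0363.
|λ| = √0.0363 = 0.1905.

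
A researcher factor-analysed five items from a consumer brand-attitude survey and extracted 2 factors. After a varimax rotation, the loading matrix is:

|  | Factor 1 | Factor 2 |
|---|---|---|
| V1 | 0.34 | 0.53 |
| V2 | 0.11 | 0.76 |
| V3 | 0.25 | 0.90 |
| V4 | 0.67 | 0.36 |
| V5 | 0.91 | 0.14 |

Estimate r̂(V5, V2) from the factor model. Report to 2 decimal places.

0.21

r̂ = Σ λ_i·λ_j across factors = (0.91)(0.11) + (0.14)(0.76)
  = +0.1001 +0.1064 = 0.2065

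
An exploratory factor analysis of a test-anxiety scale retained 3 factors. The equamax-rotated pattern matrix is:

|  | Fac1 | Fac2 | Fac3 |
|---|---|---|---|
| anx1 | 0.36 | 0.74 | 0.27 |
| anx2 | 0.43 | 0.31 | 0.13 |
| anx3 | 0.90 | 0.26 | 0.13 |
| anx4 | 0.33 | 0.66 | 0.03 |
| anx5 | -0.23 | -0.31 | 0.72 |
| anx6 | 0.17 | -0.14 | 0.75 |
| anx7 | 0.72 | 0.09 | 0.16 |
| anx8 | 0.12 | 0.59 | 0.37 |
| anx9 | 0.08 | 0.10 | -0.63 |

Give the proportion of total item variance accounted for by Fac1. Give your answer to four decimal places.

SS loadings for Fac1 = 0.36² + 0.43² + 0.90² + 0.33² + (-0.23)² + 0.17² + 0.72² + 0.12² + 0.08² = 1.8544
Proportion of variance = 1.8544 / 9 = 0.2060.

0.2060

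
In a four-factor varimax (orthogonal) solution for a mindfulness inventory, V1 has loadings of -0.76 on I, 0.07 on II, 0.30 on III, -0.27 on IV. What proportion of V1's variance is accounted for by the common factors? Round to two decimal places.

h² = (-0.76)² + 0.07² + 0.30² + (-0.27)² = 0.5776 + 0.0049 + 0.0900 + 0.0729 = 0.7454

0.75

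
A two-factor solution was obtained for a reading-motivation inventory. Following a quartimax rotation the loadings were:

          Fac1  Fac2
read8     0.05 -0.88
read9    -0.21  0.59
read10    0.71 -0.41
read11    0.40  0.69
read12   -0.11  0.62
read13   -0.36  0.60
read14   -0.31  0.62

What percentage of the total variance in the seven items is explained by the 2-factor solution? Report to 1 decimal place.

54.9%

Communalities: 0.7769, 0.3922, 0.6722, 0.6361, 0.3965, 0.4896, 0.4805; Σh² = 3.8440.
Total variance with 7 standardized items is 7, so the solution explains 3.8440/7 = 0.5491 = 54.91%.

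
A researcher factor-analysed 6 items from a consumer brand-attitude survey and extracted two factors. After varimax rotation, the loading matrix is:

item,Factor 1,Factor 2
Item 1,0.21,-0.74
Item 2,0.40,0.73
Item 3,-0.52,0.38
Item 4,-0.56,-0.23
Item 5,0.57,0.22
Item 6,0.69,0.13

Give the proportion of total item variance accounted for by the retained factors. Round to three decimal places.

0.489

Communalities: 0.5917, 0.6929, 0.4148, 0.3665, 0.3733, 0.4930; Σh² = 2.9322.
Total variance with 6 standardized items is 6, so the solution explains 2.9322/6 = 0.4887.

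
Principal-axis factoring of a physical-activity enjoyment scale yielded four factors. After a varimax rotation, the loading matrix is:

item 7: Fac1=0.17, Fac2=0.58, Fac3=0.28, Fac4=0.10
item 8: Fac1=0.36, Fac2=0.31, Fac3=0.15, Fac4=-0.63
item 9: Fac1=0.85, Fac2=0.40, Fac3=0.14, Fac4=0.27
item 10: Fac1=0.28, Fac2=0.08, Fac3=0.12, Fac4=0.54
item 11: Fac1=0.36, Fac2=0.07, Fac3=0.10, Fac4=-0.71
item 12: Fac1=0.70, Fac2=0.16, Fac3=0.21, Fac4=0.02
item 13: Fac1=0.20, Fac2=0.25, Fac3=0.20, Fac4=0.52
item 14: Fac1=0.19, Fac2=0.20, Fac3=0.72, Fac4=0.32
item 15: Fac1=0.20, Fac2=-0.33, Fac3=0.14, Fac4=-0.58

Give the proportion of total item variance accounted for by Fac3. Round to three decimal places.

SS loadings for Fac3 = 0.28² + 0.15² + 0.14² + 0.12² + 0.10² + 0.21² + 0.20² + 0.72² + 0.14² = 0.7670
Proportion of variance = 0.7670 / 9 = 0.0852.

0.085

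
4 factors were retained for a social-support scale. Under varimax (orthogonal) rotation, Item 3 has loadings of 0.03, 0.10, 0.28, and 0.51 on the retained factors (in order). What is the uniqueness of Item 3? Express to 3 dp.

0.651

h² = 0.03² + 0.10² + 0.28² + 0.51² = 0.0009 + 0.0100 + 0.0784 + 0.2601 = 0.3494
Uniqueness u² = 1 − h² = 1 − 0.3494 = 0.6506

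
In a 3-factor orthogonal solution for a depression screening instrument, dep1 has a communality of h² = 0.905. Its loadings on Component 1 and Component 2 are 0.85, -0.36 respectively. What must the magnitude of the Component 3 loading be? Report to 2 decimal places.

Under orthogonal rotation h² = Σλ², so λ_Component 3² = h² − (0.8521) = 0.905 − 0.8521 = 0.0529.
|λ| = √0.0529 = 0.2300.

0.23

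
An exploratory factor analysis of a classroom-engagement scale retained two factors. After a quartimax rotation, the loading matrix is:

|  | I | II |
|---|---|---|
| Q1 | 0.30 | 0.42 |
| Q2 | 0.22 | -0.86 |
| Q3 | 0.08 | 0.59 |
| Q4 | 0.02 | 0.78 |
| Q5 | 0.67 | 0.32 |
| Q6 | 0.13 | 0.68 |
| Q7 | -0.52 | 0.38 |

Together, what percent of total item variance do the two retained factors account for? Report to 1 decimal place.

Communalities: 0.2664, 0.7880, 0.3545, 0.6088, 0.5513, 0.4793, 0.4148; Σh² = 3.4631.
Total variance with 7 standardized items is 7, so the solution explains 3.4631/7 = 0.4947 = 49.47%.

49.5%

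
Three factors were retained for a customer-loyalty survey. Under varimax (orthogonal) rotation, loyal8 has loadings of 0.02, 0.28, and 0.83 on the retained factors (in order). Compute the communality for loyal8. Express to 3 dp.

0.768

h² = 0.02² + 0.28² + 0.83² = 0.0004 + 0.0784 + 0.6889 = 0.7677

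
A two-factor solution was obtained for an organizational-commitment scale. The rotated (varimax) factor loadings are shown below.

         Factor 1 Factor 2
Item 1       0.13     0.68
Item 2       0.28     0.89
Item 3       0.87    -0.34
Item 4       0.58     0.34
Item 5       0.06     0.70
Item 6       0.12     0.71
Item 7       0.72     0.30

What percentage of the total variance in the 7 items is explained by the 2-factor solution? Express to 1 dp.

61.4%

Communalities: 0.4793, 0.8705, 0.8725, 0.4520, 0.4936, 0.5185, 0.6084; Σh² = 4.2948.
Total variance with 7 standardized items is 7, so the solution explains 4.2948/7 = 0.6135 = 61.35%.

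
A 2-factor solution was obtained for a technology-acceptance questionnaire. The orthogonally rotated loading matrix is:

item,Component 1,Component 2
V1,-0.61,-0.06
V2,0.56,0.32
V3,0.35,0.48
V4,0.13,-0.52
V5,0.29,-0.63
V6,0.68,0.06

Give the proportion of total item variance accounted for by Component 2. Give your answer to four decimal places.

SS loadings for Component 2 = (-0.06)² + 0.32² + 0.48² + (-0.52)² + (-0.63)² + 0.06² = 1.0073
Proportion of variance = 1.0073 / 6 = 0.1679.

0.1679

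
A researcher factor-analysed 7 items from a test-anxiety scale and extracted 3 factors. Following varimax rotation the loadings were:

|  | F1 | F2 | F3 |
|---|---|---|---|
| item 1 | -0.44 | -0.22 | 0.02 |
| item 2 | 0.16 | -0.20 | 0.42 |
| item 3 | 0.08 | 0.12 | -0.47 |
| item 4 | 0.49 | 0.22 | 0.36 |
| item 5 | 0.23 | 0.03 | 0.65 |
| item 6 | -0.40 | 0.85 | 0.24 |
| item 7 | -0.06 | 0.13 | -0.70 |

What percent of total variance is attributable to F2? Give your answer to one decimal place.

SS loadings for F2 = (-0.22)² + (-0.20)² + 0.12² + 0.22² + 0.03² + 0.85² + 0.13² = 0.8915
With 7 standardized items, total variance = 7. Proportion = 0.8915/7 = 0.1274 → 12.74%.

12.7%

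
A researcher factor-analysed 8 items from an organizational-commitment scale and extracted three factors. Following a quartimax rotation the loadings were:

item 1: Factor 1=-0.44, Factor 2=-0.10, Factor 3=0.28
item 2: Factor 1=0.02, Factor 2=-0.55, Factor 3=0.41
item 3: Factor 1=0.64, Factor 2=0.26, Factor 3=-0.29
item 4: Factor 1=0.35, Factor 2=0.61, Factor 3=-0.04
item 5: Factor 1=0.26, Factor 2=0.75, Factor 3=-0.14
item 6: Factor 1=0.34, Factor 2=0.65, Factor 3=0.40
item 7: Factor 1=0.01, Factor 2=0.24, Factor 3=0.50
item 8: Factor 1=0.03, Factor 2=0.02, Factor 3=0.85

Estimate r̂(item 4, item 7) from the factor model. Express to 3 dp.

0.130

r̂ = Σ λ_i·λ_j across factors = (0.35)(0.01) + (0.61)(0.24) + (-0.04)(0.50)
  = +0.0035 +0.1464 -0.0200 = 0.1299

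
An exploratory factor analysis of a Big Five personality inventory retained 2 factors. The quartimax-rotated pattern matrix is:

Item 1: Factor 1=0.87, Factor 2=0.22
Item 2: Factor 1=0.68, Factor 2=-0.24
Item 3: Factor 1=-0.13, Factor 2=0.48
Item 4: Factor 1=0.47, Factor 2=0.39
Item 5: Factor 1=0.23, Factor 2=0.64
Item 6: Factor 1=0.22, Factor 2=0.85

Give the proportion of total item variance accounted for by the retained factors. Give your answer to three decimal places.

0.530

SS loadings by factor: 1.5584, 1.6206; total = 3.1790.
Total variance with 6 standardized items is 6, so the solution explains 3.1790/6 = 0.5298.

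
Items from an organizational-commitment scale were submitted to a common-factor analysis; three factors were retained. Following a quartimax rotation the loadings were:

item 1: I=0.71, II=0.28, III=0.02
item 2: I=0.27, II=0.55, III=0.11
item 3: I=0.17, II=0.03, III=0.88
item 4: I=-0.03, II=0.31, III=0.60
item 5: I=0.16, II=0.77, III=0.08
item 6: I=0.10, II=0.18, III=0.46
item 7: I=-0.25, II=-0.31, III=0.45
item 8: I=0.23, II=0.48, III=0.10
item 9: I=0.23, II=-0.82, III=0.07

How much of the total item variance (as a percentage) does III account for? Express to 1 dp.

17.6%

SS loadings for III = 0.02² + 0.11² + 0.88² + 0.60² + 0.08² + 0.46² + 0.45² + 0.10² + 0.07² = 1.5823
With 9 standardized items, total variance = 9. Proportion = 1.5823/9 = 0.1758 → 17.58%.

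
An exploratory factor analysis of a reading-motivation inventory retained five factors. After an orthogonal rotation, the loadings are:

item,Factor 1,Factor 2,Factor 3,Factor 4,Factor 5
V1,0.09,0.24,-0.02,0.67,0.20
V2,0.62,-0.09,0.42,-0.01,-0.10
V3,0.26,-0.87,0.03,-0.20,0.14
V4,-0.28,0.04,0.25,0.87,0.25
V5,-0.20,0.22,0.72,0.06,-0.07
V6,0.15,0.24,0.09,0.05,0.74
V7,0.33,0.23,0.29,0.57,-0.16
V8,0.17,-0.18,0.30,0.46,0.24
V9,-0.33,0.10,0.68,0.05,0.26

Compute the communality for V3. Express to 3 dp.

0.885

h² = 0.26² + (-0.87)² + 0.03² + (-0.20)² + 0.14² = 0.0676 + 0.7569 + 0.0009 + 0.0400 + 0.0196 = 0.8850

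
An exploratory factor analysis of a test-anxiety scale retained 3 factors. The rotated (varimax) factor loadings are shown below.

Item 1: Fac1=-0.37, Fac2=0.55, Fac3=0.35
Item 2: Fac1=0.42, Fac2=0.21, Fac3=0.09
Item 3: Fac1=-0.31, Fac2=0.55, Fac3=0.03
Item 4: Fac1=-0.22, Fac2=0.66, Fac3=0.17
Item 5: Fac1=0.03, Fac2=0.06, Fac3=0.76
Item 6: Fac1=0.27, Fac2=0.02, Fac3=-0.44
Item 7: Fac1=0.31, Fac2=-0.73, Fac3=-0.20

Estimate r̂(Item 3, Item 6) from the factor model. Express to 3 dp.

r̂ = Σ λ_i·λ_j across factors = (-0.31)(0.27) + (0.55)(0.02) + (0.03)(-0.44)
  = -0.0837 +0.0110 -0.0132 = -0.0859

-0.086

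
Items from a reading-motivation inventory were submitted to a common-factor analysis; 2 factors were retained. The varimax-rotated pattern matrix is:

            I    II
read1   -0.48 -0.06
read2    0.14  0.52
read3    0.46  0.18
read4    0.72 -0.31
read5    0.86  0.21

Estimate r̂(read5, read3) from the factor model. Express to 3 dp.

r̂ = Σ λ_i·λ_j across factors = (0.86)(0.46) + (0.21)(0.18)
  = +0.3956 +0.0378 = 0.4334

0.433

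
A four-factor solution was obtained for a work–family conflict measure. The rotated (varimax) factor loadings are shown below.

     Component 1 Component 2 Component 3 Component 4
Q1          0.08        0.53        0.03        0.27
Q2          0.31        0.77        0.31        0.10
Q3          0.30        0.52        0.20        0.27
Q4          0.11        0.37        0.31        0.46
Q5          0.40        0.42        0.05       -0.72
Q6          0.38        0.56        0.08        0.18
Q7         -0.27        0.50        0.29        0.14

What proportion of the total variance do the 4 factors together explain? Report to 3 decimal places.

0.552

Communalities: 0.3611, 0.7951, 0.4733, 0.4567, 0.8573, 0.4968, 0.4266; Σh² = 3.8669.
Total variance with 7 standardized items is 7, so the solution explains 3.8669/7 = 0.5524.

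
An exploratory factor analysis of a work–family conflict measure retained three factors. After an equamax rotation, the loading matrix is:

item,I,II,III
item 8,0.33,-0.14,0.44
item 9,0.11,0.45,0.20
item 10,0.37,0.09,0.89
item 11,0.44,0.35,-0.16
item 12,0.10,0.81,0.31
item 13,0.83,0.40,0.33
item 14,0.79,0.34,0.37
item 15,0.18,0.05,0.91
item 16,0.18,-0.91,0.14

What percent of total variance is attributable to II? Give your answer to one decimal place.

23.5%

SS loadings for II = (-0.14)² + 0.45² + 0.09² + 0.35² + 0.81² + 0.40² + 0.34² + 0.05² + (-0.91)² = 2.1150
With 9 standardized items, total variance = 9. Proportion = 2.1150/9 = 0.2350 → 23.50%.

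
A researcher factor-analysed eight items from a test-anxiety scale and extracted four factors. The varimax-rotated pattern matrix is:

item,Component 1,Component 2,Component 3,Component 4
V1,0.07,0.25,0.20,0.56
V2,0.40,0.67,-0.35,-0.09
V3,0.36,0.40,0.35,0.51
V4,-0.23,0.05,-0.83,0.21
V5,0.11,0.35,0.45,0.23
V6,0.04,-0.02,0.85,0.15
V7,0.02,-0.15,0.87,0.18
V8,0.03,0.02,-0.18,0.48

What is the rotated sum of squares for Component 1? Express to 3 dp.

SS loadings for Component 1 = 0.07² + 0.40² + 0.36² + (-0.23)² + 0.11² + 0.04² + 0.02² + 0.03² = 0.0049 + 0.1600 + 0.1296 + 0.0529 + 0.0121 + 0.0016 + 0.0004 + 0.0009 = 0.3624

0.362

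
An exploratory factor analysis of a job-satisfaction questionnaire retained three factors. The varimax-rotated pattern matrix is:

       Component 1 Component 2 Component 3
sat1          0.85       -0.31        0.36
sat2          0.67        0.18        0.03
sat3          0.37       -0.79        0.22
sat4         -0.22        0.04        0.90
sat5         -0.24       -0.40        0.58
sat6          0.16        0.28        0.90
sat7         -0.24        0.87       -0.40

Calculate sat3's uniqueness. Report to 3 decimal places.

h² = 0.37² + (-0.79)² + 0.22² = 0.1369 + 0.6241 + 0.0484 = 0.8094
Uniqueness u² = 1 − h² = 1 − 0.8094 = 0.1906

0.191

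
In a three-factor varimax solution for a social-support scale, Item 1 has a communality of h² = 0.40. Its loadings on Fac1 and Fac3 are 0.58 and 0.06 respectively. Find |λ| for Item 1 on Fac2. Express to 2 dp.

Under orthogonal rotation h² = Σλ², so λ_Fac2² = h² − (0.3400) = 0.40 − 0.3400 = 0.0600.
|λ| = √0.0600 = 0.2449.

0.24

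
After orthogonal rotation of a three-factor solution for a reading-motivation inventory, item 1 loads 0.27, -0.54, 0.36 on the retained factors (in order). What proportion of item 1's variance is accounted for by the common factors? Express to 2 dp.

0.49

h² = 0.27² + (-0.54)² + 0.36² = 0.0729 + 0.2916 + 0.1296 = 0.4941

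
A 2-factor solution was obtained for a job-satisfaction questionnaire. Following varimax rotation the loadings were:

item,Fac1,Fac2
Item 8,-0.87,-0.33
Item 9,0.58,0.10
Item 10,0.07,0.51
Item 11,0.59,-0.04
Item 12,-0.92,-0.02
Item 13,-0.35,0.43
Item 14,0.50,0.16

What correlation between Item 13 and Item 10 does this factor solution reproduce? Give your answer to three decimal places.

r̂ = Σ λ_i·λ_j across factors = (-0.35)(0.07) + (0.43)(0.51)
  = -0.0245 +0.2193 = 0.1948

0.195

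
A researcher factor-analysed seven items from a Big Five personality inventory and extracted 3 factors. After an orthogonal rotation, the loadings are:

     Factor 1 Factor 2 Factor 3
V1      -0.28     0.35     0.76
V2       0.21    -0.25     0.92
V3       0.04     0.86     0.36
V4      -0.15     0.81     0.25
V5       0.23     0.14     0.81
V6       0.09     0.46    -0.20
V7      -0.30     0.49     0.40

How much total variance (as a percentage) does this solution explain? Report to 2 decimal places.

Communalities: 0.7785, 0.9530, 0.8708, 0.7411, 0.7286, 0.2597, 0.4901; Σh² = 4.8218.
Total variance with 7 standardized items is 7, so the solution explains 4.8218/7 = 0.6888 = 68.88%.

68.88%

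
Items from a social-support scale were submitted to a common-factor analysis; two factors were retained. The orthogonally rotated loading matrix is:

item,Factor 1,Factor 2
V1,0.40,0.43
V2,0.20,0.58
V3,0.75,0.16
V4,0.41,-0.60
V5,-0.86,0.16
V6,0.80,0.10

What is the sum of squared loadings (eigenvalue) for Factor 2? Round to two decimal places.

0.94

SS loadings for Factor 2 = 0.43² + 0.58² + 0.16² + (-0.60)² + 0.16² + 0.10² = 0.1849 + 0.3364 + 0.0256 + 0.3600 + 0.0256 + 0.0100 = 0.9425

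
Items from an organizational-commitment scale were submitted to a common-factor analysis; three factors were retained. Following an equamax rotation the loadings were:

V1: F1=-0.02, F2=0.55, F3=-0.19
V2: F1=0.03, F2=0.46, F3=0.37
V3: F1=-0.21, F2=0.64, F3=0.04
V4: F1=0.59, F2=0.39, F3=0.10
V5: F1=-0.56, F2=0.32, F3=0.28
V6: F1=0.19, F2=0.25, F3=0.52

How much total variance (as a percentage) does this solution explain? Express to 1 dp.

42.0%

SS loadings by factor: 0.7432, 1.2407, 0.5334; total = 2.5173.
Total variance with 6 standardized items is 6, so the solution explains 2.5173/6 = 0.4196 = 41.96%.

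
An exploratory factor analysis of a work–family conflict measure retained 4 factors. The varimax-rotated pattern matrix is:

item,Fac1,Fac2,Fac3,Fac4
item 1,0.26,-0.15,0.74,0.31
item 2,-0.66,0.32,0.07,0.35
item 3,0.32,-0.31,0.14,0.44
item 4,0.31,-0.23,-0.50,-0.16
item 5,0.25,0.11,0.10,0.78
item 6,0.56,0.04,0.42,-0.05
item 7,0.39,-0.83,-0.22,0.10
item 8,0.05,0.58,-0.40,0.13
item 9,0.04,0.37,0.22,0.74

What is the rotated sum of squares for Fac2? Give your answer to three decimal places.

1.450

SS loadings for Fac2 = (-0.15)² + 0.32² + (-0.31)² + (-0.23)² + 0.11² + 0.04² + (-0.83)² + 0.58² + 0.37² = 0.0225 + 0.1024 + 0.0961 + 0.0529 + 0.0121 + 0.0016 + 0.6889 + 0.3364 + 0.1369 = 1.4498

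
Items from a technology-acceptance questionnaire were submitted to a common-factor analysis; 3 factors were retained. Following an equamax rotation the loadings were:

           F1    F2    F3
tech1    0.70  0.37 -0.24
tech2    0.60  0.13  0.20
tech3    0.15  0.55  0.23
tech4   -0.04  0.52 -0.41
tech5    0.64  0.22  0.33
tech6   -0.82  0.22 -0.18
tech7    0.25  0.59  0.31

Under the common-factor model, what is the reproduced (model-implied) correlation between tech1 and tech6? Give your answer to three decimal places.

-0.449

r̂ = Σ λ_i·λ_j across factors = (0.70)(-0.82) + (0.37)(0.22) + (-0.24)(-0.18)
  = -0.5740 +0.0814 +0.0432 = -0.4494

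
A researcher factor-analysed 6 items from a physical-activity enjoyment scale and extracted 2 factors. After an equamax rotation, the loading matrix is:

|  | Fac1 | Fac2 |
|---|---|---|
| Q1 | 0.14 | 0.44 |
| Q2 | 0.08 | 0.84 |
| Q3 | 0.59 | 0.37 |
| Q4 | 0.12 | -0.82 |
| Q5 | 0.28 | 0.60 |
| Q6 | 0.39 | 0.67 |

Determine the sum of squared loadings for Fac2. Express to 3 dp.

2.517

SS loadings for Fac2 = 0.44² + 0.84² + 0.37² + (-0.82)² + 0.60² + 0.67² = 0.1936 + 0.7056 + 0.1369 + 0.6724 + 0.3600 + 0.4489 = 2.5174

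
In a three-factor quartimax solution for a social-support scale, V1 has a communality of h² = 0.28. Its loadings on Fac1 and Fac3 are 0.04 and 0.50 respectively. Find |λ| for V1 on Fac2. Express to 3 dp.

0.169

Under orthogonal rotation h² = Σλ², so λ_Fac2² = h² − (0.2516) = 0.28 − 0.2516 = 0.0284.
|λ| = √0.0284 = 0.1685.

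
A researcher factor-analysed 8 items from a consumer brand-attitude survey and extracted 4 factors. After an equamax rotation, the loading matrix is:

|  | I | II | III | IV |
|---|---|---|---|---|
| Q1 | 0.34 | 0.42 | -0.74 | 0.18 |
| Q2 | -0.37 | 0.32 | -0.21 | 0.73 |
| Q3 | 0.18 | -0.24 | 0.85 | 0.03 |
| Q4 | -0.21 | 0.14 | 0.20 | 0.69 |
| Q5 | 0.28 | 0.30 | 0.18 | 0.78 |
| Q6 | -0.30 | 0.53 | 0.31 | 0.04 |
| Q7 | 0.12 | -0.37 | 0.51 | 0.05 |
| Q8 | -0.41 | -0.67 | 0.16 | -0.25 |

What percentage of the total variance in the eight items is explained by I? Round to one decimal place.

8.5%

SS loadings for I = 0.34² + (-0.37)² + 0.18² + (-0.21)² + 0.28² + (-0.30)² + 0.12² + (-0.41)² = 0.6799
With 8 standardized items, total variance = 8. Proportion = 0.6799/8 = 0.0850 → 8.50%.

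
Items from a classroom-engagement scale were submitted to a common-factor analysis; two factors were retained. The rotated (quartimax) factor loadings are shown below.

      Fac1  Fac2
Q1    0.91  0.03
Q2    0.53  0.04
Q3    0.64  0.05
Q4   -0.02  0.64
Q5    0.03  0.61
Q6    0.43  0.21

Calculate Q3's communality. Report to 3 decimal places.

0.412

h² = 0.64² + 0.05² = 0.4096 + 0.0025 = 0.4121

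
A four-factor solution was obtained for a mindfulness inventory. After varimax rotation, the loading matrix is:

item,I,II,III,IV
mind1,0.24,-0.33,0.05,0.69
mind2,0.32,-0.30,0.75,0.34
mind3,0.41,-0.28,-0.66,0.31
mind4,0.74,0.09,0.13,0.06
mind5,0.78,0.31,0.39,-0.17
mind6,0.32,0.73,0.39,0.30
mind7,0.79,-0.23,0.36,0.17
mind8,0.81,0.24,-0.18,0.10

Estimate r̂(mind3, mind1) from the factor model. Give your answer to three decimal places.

0.372

r̂ = Σ λ_i·λ_j across factors = (0.41)(0.24) + (-0.28)(-0.33) + (-0.66)(0.05) + (0.31)(0.69)
  = +0.0984 +0.0924 -0.0330 +0.2139 = 0.3717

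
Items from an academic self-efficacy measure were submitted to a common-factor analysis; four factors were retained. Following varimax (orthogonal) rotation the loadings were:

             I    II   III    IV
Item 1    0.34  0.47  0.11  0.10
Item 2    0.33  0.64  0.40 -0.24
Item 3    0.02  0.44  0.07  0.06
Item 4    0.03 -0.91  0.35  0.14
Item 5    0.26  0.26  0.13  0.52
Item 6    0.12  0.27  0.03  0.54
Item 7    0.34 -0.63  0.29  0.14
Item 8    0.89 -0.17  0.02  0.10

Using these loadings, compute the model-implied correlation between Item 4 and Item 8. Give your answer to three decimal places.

0.202

r̂ = Σ λ_i·λ_j across factors = (0.03)(0.89) + (-0.91)(-0.17) + (0.35)(0.02) + (0.14)(0.10)
  = +0.0267 +0.1547 +0.0070 +0.0140 = 0.2024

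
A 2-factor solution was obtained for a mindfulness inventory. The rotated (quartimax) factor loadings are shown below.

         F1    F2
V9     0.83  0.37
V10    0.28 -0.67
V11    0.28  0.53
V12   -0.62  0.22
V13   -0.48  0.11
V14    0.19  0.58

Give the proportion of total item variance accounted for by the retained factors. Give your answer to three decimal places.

0.460

SS loadings by factor: 1.4966, 1.2636; total = 2.7602.
Total variance with 6 standardized items is 6, so the solution explains 2.7602/6 = 0.4600.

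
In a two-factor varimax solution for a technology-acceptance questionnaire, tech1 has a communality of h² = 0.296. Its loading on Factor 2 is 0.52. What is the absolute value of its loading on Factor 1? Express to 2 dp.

Under orthogonal rotation h² = Σλ², so λ_Factor 1² = h² − (0.2704) = 0.296 − 0.2704 = 0.0256.
|λ| = √0.0256 = 0.1600.

0.16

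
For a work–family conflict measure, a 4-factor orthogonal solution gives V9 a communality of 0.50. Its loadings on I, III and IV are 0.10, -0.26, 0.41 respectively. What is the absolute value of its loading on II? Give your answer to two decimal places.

0.50

Under orthogonal rotation h² = Σλ², so λ_II² = h² − (0.2457) = 0.50 − 0.2457 = 0.2543.
|λ| = √0.2543 = 0.5043.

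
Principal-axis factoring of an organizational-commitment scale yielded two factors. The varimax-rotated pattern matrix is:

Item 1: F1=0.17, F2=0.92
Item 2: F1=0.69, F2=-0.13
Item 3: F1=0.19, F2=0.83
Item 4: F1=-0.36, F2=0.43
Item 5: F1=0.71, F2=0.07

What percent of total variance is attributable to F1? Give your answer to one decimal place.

23.5%

SS loadings for F1 = 0.17² + 0.69² + 0.19² + (-0.36)² + 0.71² = 1.1748
With 5 standardized items, total variance = 5. Proportion = 1.1748/5 = 0.2350 → 23.50%.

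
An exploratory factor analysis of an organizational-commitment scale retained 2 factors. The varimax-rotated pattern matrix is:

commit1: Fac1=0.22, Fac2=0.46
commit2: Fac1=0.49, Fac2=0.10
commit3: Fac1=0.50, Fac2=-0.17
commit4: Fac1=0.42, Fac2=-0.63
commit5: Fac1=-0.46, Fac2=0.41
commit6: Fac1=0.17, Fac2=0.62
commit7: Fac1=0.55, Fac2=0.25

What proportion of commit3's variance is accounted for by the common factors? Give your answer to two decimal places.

h² = 0.50² + (-0.17)² = 0.2500 + 0.0289 = 0.2789

0.28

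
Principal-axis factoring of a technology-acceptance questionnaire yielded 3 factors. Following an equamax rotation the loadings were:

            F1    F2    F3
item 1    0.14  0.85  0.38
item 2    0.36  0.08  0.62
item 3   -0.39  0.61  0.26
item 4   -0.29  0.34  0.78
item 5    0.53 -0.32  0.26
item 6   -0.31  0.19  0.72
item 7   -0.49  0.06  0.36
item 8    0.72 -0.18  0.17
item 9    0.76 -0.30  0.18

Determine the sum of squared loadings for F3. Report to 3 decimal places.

SS loadings for F3 = 0.38² + 0.62² + 0.26² + 0.78² + 0.26² + 0.72² + 0.36² + 0.17² + 0.18² = 0.1444 + 0.3844 + 0.0676 + 0.6084 + 0.0676 + 0.5184 + 0.1296 + 0.0289 + 0.0324 = 1.9817

1.982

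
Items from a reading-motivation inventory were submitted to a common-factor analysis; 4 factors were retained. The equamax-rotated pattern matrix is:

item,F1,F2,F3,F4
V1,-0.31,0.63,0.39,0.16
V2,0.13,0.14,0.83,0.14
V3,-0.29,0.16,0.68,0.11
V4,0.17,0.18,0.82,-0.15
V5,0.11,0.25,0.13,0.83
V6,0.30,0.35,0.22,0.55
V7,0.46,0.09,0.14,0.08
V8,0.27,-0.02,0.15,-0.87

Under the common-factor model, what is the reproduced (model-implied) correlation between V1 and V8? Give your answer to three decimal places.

-0.177

r̂ = Σ λ_i·λ_j across factors = (-0.31)(0.27) + (0.63)(-0.02) + (0.39)(0.15) + (0.16)(-0.87)
  = -0.0837 -0.0126 +0.0585 -0.1392 = -0.1770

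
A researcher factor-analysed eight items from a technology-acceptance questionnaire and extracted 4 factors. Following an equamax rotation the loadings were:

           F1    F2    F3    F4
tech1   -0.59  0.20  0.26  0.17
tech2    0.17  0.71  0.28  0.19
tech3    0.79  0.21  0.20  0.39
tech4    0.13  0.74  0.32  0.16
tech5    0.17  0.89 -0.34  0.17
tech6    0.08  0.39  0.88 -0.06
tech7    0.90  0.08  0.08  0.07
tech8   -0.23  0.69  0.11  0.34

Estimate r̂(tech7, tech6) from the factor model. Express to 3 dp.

r̂ = Σ λ_i·λ_j across factors = (0.90)(0.08) + (0.08)(0.39) + (0.08)(0.88) + (0.07)(-0.06)
  = +0.0720 +0.0312 +0.0704 -0.0042 = 0.1694

0.169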